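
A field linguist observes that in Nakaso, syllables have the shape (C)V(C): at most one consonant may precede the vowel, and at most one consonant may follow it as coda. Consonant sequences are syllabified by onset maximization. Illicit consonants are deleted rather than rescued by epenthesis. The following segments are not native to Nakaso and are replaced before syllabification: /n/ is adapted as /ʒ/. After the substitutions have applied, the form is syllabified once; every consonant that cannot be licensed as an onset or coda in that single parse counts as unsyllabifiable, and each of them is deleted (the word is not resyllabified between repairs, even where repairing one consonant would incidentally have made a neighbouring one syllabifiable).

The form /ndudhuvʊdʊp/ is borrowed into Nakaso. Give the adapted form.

dudhuvʊdʊp

Substitution: /n/ → /ʒ/, giving /ʒdudhuvʊdʊp/.
Syllabifying with onset maximization leaves /ʒ/ stranded (at most one coda consonant is licensed; onsets are limited to one consonant).
Deleting the stranded consonants removes /ʒ/.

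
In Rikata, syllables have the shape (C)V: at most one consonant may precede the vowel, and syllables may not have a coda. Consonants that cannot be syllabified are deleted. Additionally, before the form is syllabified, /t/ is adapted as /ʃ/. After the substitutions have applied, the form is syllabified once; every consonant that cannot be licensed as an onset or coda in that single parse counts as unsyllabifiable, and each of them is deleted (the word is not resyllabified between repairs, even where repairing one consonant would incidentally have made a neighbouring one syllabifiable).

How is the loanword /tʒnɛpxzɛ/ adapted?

nɛzɛ

Substitution: /t/ → /ʃ/, giving /ʃʒnɛpxzɛ/.
The consonants /ʃ/, /ʒ/, /p/, /x/ cannot be parsed into a legal (C)V syllable (no codas are permitted; onsets are limited to one consonant).
Deleting the stranded consonants removes /ʃ/, /ʒ/, /p/, /x/.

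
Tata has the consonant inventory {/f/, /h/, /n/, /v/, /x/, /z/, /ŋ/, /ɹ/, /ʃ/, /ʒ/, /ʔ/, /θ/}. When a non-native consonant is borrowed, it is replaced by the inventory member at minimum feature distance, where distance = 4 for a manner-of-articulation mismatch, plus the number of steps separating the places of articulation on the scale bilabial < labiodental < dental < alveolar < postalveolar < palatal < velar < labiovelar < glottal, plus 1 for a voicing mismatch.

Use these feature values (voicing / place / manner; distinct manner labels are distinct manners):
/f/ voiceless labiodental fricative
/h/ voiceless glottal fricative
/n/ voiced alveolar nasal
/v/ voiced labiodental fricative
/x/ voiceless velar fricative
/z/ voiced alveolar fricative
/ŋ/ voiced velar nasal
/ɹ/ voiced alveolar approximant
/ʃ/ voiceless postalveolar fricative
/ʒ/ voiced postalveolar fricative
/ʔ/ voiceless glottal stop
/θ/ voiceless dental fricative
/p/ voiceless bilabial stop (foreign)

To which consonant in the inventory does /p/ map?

/f/ is closest: manner differs (stop→fricative, +4), place distance 1 (bilabial→labiodental), same voicing; total 5. Next closest is /v/ at distance 6.

f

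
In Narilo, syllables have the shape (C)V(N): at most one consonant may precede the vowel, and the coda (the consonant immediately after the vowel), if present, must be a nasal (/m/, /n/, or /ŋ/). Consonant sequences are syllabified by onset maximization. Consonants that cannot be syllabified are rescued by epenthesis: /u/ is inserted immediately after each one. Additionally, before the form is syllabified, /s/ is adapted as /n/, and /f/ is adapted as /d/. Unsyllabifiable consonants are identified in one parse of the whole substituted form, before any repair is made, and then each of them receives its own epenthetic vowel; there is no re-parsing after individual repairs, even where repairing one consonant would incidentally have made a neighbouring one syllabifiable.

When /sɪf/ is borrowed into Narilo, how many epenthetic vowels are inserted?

After substitution the input is /nɪd/.
The unsyllabifiable consonants are /d/; each receives one epenthetic vowel.

1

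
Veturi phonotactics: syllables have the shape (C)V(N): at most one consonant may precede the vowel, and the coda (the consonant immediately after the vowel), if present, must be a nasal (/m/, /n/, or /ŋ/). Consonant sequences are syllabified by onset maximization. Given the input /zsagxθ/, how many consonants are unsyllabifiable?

4

Under (C)V(N), the unsyllabifiable consonants are /z/, /g/, /x/, /θ/ (only a nasal (/m/, /n/, or /ŋ/) is licensed in coda position; onsets are limited to one consonant).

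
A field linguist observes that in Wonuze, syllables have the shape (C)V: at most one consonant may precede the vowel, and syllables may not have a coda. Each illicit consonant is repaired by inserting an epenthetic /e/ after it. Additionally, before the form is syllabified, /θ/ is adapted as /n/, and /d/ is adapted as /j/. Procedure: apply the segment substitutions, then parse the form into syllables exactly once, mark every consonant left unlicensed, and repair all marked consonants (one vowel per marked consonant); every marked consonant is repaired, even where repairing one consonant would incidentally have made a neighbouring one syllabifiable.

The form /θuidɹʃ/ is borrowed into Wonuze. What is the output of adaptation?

nuijeɹeʃe

Substitution: /θ/ → /n/, /d/ → /j/, giving /nuijɹʃ/.
The consonants /j/, /ɹ/, /ʃ/ cannot be parsed into a legal (C)V syllable (no codas are permitted; onsets are limited to one consonant).
Inserting the epenthetic vowel yields /j/ → /je/, /ɹ/ → /ɹe/, /ʃ/ → /ʃe/.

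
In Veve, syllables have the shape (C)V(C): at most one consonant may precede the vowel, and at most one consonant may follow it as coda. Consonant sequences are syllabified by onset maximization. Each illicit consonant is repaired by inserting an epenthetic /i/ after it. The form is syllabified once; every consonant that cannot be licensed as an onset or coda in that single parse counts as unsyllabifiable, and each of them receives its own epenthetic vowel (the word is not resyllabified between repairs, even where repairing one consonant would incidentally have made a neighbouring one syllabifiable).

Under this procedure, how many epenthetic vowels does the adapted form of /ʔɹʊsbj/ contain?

The unsyllabifiable consonants are /ʔ/, /b/, /j/; each receives one epenthetic vowel.

3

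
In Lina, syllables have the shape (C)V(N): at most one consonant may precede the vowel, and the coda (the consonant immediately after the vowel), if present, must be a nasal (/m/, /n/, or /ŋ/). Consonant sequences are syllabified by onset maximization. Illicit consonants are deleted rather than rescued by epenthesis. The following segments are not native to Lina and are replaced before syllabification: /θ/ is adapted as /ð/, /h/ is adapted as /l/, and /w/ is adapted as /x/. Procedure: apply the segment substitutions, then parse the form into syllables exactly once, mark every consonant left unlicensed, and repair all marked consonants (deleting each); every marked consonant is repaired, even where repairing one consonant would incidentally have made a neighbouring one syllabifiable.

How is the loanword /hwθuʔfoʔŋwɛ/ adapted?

Substitution: /h/ → /l/, /w/ → /x/, /θ/ → /ð/, giving /lxðuʔfoʔŋxɛ/.
Under (C)V(N), the unsyllabifiable consonants are /l/, /x/, /ʔ/, /ʔ/, /ŋ/ (only a nasal (/m/, /n/, or /ŋ/) is licensed in coda position; onsets are limited to one consonant).
Deleting the stranded consonants removes /l/, /x/, /ʔ/, /ʔ/, /ŋ/.

ðufoxɛ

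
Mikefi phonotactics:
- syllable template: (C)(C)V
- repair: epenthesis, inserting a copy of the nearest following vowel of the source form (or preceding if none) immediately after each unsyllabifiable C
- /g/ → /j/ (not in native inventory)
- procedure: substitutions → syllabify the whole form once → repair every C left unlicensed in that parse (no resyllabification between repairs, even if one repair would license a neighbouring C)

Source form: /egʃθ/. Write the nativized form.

ejeʃeθe

Substitution: /g/ → /j/, giving /ejʃθ/.
The consonants /j/, /ʃ/, /θ/ cannot be parsed into a legal (C)(C)V syllable (no codas are permitted; onsets may contain at most 2 consonants).
Inserting the epenthetic vowel yields /j/ → /je/, /ʃ/ → /ʃe/, /θ/ → /θe/.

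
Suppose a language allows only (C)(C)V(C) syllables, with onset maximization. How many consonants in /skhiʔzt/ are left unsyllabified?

Syllabifying with onset maximization leaves /s/, /z/, /t/ stranded (at most one coda consonant is licensed; onsets may contain at most 2 consonants).

3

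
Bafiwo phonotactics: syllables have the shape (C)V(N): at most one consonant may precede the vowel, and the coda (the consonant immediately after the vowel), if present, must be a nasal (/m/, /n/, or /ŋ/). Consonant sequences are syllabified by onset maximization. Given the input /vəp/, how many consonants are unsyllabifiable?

Under (C)V(N), the unsyllabifiable consonants are /p/ (only a nasal (/m/, /n/, or /ŋ/) is licensed in coda position; onsets are limited to one consonant).

1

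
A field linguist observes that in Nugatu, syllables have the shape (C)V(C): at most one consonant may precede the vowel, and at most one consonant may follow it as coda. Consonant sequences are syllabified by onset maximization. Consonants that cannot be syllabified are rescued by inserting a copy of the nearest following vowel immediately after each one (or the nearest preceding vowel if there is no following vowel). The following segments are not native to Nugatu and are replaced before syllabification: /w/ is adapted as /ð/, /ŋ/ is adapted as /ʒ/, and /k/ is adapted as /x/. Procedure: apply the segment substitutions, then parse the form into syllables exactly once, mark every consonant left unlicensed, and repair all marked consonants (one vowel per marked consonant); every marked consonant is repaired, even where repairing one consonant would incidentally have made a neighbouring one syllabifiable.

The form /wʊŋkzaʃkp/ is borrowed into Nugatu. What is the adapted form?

Substitution: /w/ → /ð/, /ŋ/ → /ʒ/, /k/ → /x/, giving /ðʊʒxzaʃxp/.
Syllabifying with onset maximization leaves /x/, /x/, /p/ stranded (at most one coda consonant is licensed; onsets are limited to one consonant).
Inserting the epenthetic vowel yields /x/ → /xa/, /x/ → /xa/, /p/ → /pa/.

ðʊʒxazaʃxapa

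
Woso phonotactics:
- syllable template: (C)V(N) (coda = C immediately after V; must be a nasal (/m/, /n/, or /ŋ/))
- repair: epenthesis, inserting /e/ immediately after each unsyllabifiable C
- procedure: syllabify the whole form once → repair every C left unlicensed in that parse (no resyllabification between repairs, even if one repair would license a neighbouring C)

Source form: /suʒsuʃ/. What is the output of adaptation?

suʒesuʃe

Syllabifying with onset maximization leaves /ʒ/, /ʃ/ stranded (only a nasal (/m/, /n/, or /ŋ/) is licensed in coda position; onsets are limited to one consonant).
Epenthesis after each stranded consonant: /ʒ/ → /ʒe/, /ʃ/ → /ʃe/.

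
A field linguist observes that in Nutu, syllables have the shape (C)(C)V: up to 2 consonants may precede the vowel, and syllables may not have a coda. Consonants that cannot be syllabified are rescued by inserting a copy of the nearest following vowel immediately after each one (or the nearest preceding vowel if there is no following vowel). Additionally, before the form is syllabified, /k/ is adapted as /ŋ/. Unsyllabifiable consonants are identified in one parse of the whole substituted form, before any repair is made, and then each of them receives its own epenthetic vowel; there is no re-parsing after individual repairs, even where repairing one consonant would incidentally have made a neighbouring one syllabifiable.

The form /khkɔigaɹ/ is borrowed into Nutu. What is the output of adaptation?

Substitution: /k/ → /ŋ/, giving /ŋhŋɔigaɹ/.
Syllabifying with onset maximization leaves /ŋ/, /ɹ/ stranded (no codas are permitted; onsets may contain at most 2 consonants).
Inserting the epenthetic vowel yields /ŋ/ → /ŋɔ/, /ɹ/ → /ɹa/.

ŋɔhŋɔigaɹa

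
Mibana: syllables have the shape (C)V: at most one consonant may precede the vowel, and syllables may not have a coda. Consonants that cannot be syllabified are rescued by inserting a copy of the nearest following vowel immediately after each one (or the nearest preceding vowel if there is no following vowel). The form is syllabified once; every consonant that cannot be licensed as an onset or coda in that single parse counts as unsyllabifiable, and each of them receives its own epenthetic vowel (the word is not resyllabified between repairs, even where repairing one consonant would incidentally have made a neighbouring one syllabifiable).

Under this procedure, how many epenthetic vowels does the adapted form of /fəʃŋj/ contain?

The unsyllabifiable consonants are /ʃ/, /ŋ/, /j/; each receives one epenthetic vowel.

3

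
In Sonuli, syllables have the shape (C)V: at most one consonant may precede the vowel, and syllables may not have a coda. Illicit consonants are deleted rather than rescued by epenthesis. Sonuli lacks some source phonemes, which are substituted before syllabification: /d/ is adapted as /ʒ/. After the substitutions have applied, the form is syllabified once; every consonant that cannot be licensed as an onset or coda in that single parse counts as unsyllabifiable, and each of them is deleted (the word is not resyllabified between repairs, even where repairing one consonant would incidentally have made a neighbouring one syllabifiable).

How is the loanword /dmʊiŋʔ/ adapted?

mʊi

Substitution: /d/ → /ʒ/, giving /ʒmʊiŋʔ/.
The consonants /ʒ/, /ŋ/, /ʔ/ cannot be parsed into a legal (C)V syllable (no codas are permitted; onsets are limited to one consonant).
Each unlicensed consonant is deleted: /ʒ/, /ŋ/, /ʔ/.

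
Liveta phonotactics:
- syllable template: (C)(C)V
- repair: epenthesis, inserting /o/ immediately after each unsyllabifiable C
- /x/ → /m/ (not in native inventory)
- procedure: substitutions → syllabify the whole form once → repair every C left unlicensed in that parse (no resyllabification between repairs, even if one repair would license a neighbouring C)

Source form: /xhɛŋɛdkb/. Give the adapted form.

Substitution: /x/ → /m/, giving /mhɛŋɛdkb/.
Syllabifying with onset maximization leaves /d/, /k/, /b/ stranded (no codas are permitted; onsets may contain at most 2 consonants).
Inserting the epenthetic vowel yields /d/ → /do/, /k/ → /ko/, /b/ → /bo/.

mhɛŋɛdokobo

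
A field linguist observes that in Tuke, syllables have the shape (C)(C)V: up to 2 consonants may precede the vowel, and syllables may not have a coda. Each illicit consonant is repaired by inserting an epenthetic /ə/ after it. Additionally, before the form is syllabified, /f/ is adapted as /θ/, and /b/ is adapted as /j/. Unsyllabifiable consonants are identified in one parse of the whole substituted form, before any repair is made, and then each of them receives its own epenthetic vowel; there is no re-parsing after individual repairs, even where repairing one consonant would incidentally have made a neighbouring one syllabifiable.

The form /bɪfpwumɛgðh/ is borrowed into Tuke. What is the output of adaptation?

jɪθəpwumɛgəðəhə

Substitution: /b/ → /j/, /f/ → /θ/, giving /jɪθpwumɛgðh/.
Syllabifying with onset maximization leaves /θ/, /g/, /ð/, /h/ stranded (no codas are permitted; onsets may contain at most 2 consonants).
Inserting the epenthetic vowel yields /θ/ → /θə/, /g/ → /gə/, /ð/ → /ðə/, /h/ → /hə/.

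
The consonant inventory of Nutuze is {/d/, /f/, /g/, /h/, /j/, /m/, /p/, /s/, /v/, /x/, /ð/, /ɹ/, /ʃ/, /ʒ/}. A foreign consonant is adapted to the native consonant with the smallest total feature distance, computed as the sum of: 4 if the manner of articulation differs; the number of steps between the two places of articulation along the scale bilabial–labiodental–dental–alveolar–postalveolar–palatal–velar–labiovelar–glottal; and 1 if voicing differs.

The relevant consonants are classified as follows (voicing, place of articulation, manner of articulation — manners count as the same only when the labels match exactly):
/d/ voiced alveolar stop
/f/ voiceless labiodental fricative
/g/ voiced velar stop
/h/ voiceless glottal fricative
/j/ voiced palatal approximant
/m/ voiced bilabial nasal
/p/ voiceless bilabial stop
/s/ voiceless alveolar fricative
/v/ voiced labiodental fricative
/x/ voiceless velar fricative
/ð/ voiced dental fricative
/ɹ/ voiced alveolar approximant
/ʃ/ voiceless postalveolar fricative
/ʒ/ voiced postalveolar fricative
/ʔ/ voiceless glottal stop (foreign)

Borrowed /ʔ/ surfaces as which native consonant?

/g/ is closest: same manner (stop), place distance 2 (glottal→velar), voicing differs (+1); total 3. Next closest is /h/ at distance 4.

g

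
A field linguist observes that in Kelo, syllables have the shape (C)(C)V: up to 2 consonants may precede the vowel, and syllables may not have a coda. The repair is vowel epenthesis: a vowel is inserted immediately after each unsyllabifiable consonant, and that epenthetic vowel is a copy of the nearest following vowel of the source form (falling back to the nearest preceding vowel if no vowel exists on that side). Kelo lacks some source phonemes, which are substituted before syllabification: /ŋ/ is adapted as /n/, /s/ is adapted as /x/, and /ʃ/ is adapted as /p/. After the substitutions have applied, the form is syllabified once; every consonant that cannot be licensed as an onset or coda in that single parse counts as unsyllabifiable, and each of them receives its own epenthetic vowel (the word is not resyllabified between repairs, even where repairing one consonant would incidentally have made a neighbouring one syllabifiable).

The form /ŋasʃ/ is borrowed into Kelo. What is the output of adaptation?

naxapa

Substitution: /ŋ/ → /n/, /s/ → /x/, /ʃ/ → /p/, giving /naxp/.
Syllabifying with onset maximization leaves /x/, /p/ stranded (no codas are permitted; onsets may contain at most 2 consonants).
Each unlicensed consonant becomes the onset of a new syllable: /x/ → /xa/, /p/ → /pa/.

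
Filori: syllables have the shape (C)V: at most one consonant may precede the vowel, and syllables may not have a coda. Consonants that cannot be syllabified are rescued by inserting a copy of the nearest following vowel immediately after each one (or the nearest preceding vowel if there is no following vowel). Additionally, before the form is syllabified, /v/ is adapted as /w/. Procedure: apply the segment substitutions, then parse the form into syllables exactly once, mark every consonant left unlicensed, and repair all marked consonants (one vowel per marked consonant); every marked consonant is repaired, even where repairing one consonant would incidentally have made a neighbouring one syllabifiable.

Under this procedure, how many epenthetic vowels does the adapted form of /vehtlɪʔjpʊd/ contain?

After substitution the input is /wehtlɪʔjpʊd/.
The unsyllabifiable consonants are /h/, /t/, /ʔ/, /j/, /d/; each receives one epenthetic vowel.

5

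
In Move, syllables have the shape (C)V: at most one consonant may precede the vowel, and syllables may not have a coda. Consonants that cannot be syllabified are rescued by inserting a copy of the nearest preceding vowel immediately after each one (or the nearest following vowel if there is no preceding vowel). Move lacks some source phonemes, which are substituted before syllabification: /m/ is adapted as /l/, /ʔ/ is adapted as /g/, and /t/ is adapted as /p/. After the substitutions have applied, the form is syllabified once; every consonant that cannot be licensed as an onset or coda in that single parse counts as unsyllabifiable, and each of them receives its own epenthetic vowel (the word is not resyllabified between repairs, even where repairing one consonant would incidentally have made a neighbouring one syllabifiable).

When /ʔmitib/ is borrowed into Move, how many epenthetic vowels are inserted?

After substitution the input is /glipib/.
The unsyllabifiable consonants are /g/, /b/; each receives one epenthetic vowel.

2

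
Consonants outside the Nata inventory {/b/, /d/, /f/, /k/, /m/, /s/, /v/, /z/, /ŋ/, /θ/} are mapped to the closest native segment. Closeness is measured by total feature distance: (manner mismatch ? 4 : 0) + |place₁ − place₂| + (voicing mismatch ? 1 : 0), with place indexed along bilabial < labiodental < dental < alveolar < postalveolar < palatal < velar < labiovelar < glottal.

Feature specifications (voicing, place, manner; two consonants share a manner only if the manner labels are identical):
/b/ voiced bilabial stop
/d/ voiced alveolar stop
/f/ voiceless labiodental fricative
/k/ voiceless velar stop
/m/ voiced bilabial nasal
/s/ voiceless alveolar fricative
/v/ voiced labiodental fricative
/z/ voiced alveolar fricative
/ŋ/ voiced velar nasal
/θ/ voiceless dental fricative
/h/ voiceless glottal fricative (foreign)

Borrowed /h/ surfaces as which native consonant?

s

/s/ is closest: same manner (fricative), place distance 5 (glottal→alveolar), same voicing; total 5. Next closest is /k/ at distance 6.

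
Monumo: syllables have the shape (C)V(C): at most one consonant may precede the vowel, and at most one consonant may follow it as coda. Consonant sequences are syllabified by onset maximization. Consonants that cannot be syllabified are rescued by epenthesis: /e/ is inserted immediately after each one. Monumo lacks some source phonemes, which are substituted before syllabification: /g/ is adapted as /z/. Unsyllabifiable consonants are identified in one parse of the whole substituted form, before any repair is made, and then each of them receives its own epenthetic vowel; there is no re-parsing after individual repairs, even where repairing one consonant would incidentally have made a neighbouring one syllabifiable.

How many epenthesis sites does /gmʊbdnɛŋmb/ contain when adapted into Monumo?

After substitution the input is /zmʊbdnɛŋmb/.
The unsyllabifiable consonants are /z/, /d/, /m/, /b/; each receives one epenthetic vowel.

4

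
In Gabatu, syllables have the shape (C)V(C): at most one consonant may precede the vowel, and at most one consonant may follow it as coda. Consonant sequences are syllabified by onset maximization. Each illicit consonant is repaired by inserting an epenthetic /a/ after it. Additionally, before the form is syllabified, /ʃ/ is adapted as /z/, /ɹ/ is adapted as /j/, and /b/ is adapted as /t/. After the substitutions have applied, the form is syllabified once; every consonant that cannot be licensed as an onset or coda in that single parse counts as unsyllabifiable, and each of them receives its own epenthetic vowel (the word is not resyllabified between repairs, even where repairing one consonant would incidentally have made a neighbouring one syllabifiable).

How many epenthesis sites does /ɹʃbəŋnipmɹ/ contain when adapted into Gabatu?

After substitution the input is /jztəŋnipmj/.
The unsyllabifiable consonants are /j/, /z/, /m/, /j/; each receives one epenthetic vowel.

4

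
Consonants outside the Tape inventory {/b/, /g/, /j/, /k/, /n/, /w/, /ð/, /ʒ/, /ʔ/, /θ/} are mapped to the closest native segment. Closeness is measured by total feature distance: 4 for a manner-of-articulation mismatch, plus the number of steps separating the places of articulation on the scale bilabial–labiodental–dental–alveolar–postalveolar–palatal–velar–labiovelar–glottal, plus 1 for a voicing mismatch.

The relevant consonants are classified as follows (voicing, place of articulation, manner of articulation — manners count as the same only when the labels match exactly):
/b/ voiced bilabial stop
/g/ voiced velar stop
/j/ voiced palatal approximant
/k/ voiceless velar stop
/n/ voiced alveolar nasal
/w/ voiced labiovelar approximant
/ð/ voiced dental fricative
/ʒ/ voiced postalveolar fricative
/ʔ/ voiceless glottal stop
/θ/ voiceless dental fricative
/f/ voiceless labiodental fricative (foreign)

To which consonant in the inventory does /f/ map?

θ

/θ/ is closest: same manner (fricative), place distance 1 (labiodental→dental), same voicing; total 1. Next closest is /ð/ at distance 2.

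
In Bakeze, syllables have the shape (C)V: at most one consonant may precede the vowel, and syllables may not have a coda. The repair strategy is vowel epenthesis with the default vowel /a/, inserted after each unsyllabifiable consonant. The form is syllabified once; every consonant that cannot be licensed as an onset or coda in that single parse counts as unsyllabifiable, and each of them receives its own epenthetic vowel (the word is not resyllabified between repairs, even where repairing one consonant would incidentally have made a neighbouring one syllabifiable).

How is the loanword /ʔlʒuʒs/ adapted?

Under (C)V, the unsyllabifiable consonants are /ʔ/, /l/, /ʒ/, /s/ (no codas are permitted; onsets are limited to one consonant).
Each unlicensed consonant becomes the onset of a new syllable: /ʔ/ → /ʔa/, /l/ → /la/, /ʒ/ → /ʒa/, /s/ → /sa/.

ʔalaʒuʒasa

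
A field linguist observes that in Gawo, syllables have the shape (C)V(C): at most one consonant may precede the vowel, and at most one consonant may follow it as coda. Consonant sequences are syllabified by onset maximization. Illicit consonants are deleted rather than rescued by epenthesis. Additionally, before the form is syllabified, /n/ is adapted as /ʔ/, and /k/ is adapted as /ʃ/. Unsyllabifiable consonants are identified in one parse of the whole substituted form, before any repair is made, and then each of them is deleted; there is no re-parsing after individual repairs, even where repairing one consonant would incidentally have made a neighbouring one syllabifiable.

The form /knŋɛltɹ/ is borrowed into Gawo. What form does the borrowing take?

Substitution: /k/ → /ʃ/, /n/ → /ʔ/, giving /ʃʔŋɛltɹ/.
Syllabifying with onset maximization leaves /ʃ/, /ʔ/, /t/, /ɹ/ stranded (at most one coda consonant is licensed; onsets are limited to one consonant).
Deleting the stranded consonants removes /ʃ/, /ʔ/, /t/, /ɹ/.

ŋɛl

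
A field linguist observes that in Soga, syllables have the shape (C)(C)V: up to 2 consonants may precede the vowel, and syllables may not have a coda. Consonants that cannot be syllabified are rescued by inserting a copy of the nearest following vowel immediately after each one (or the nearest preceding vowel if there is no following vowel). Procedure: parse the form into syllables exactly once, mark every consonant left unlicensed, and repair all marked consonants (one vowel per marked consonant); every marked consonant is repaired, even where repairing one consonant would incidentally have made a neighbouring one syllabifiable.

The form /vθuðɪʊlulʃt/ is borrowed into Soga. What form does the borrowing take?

vθuðɪʊluluʃutu

Syllabifying with onset maximization leaves /l/, /ʃ/, /t/ stranded (no codas are permitted; onsets may contain at most 2 consonants).
Inserting the epenthetic vowel yields /l/ → /lu/, /ʃ/ → /ʃu/, /t/ → /tu/.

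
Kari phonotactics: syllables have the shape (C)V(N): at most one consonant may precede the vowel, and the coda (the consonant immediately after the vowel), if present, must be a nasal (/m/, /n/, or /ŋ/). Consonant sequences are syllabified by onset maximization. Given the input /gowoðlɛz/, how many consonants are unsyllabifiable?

2

The consonants /ð/, /z/ cannot be parsed into a legal (C)V(N) syllable (only a nasal (/m/, /n/, or /ŋ/) is licensed in coda position; onsets are limited to one consonant).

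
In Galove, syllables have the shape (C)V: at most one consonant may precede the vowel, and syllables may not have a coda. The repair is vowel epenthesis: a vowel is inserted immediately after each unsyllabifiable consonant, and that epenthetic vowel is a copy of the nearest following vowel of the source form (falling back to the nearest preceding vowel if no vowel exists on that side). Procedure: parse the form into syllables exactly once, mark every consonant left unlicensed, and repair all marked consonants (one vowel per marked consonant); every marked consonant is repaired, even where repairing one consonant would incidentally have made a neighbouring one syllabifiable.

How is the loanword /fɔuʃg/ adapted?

Under (C)V, the unsyllabifiable consonants are /ʃ/, /g/ (no codas are permitted; onsets are limited to one consonant).
Epenthesis after each stranded consonant: /ʃ/ → /ʃu/, /g/ → /gu/.

fɔuʃugu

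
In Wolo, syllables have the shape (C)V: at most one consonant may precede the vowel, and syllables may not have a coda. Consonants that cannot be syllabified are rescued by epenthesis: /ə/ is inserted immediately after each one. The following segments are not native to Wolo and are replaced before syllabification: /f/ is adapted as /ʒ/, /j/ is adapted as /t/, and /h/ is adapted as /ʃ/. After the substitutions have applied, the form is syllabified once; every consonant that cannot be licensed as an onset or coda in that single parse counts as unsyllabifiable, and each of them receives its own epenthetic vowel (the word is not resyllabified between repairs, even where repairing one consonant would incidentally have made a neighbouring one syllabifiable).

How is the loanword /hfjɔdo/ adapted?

ʃəʒətɔdo

Substitution: /h/ → /ʃ/, /f/ → /ʒ/, /j/ → /t/, giving /ʃʒtɔdo/.
Under (C)V, the unsyllabifiable consonants are /ʃ/, /ʒ/ (no codas are permitted; onsets are limited to one consonant).
Each unlicensed consonant becomes the onset of a new syllable: /ʃ/ → /ʃə/, /ʒ/ → /ʒə/.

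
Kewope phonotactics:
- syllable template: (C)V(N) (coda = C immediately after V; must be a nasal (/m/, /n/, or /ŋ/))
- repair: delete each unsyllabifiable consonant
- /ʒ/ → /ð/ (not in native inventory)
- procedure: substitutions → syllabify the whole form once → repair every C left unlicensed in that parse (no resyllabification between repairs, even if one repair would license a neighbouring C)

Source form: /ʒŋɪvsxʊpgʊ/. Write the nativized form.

ŋɪxʊgʊ

Substitution: /ʒ/ → /ð/, giving /ðŋɪvsxʊpgʊ/.
Syllabifying with onset maximization leaves /ð/, /v/, /s/, /p/ stranded (only a nasal (/m/, /n/, or /ŋ/) is licensed in coda position; onsets are limited to one consonant).
Deleting the stranded consonants removes /ð/, /v/, /s/, /p/.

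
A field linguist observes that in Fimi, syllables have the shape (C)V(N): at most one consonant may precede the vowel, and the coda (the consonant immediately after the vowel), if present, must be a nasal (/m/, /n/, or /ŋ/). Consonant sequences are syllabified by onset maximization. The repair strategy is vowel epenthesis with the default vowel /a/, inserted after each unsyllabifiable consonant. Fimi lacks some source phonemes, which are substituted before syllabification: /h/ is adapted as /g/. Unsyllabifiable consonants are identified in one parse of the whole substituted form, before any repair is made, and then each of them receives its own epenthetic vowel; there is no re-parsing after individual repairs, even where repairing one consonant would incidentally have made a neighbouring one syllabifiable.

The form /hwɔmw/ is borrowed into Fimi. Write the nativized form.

Substitution: /h/ → /g/, giving /gwɔmw/.
Under (C)V(N), the unsyllabifiable consonants are /g/, /w/ (only a nasal (/m/, /n/, or /ŋ/) is licensed in coda position; onsets are limited to one consonant).
Epenthesis after each stranded consonant: /g/ → /ga/, /w/ → /wa/.

gawɔmwa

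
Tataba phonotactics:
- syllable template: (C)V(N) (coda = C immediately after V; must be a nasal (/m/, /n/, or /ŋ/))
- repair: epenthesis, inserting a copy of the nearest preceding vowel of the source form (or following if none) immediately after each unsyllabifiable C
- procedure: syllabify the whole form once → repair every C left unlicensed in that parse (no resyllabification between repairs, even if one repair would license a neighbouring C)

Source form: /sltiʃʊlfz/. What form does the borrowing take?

silitiʃʊlʊfʊzʊ

The consonants /s/, /l/, /l/, /f/, /z/ cannot be parsed into a legal (C)V(N) syllable (only a nasal (/m/, /n/, or /ŋ/) is licensed in coda position; onsets are limited to one consonant).
Each unlicensed consonant becomes the onset of a new syllable: /s/ → /si/, /l/ → /li/, /l/ → /lʊ/, /f/ → /fʊ/, /z/ → /zʊ/.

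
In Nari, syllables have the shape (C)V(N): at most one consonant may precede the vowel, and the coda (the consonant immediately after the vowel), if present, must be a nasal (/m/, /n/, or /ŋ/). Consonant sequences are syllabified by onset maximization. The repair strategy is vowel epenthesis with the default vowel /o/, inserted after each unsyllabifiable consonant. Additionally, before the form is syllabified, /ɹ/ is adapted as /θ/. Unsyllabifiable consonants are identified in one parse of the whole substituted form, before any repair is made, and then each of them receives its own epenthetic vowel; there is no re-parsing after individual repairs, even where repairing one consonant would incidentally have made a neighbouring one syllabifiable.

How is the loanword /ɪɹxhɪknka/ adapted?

Substitution: /ɹ/ → /θ/, giving /ɪθxhɪknka/.
The consonants /θ/, /x/, /k/, /n/ cannot be parsed into a legal (C)V(N) syllable (only a nasal (/m/, /n/, or /ŋ/) is licensed in coda position; onsets are limited to one consonant).
Epenthesis after each stranded consonant: /θ/ → /θo/, /x/ → /xo/, /k/ → /ko/, /n/ → /no/.

ɪθoxohɪkonoka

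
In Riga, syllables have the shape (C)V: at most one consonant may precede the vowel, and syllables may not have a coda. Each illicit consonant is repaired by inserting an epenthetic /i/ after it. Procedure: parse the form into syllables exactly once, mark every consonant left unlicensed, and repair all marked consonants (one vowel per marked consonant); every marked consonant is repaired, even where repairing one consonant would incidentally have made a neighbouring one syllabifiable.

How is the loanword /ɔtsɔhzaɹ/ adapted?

ɔtisɔhizaɹi

The consonants /t/, /h/, /ɹ/ cannot be parsed into a legal (C)V syllable (no codas are permitted; onsets are limited to one consonant).
Inserting the epenthetic vowel yields /t/ → /ti/, /h/ → /hi/, /ɹ/ → /ɹi/.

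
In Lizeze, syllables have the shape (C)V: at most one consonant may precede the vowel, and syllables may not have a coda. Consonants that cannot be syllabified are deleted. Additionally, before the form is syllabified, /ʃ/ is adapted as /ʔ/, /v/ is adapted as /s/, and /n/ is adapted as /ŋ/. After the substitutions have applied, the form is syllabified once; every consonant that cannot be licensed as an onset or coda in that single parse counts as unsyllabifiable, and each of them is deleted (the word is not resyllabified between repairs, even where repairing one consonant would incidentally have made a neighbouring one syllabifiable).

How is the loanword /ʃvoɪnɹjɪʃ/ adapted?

Substitution: /ʃ/ → /ʔ/, /v/ → /s/, /n/ → /ŋ/, giving /ʔsoɪŋɹjɪʔ/.
The consonants /ʔ/, /ŋ/, /ɹ/, /ʔ/ cannot be parsed into a legal (C)V syllable (no codas are permitted; onsets are limited to one consonant).
Deletion applies to /ʔ/, /ŋ/, /ɹ/, /ʔ/.

soɪjɪ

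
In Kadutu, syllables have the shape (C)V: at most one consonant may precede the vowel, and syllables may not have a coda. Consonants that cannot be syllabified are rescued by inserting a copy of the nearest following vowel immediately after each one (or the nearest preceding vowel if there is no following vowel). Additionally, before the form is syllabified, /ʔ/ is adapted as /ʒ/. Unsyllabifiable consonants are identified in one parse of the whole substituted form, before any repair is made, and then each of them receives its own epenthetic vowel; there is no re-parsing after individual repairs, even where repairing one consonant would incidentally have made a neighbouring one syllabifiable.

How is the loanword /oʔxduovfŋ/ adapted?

Substitution: /ʔ/ → /ʒ/, giving /oʒxduovfŋ/.
Under (C)V, the unsyllabifiable consonants are /ʒ/, /x/, /v/, /f/, /ŋ/ (no codas are permitted; onsets are limited to one consonant).
Each unlicensed consonant becomes the onset of a new syllable: /ʒ/ → /ʒu/, /x/ → /xu/, /v/ → /vo/, /f/ → /fo/, /ŋ/ → /ŋo/.

oʒuxuduovofoŋo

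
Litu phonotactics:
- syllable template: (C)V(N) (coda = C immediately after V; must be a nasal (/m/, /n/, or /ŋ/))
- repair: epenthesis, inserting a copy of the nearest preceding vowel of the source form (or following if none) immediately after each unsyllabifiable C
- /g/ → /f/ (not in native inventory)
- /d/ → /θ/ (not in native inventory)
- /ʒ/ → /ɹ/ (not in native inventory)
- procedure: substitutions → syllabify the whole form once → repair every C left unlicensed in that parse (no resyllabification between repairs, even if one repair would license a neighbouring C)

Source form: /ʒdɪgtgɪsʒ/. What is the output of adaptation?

Substitution: /ʒ/ → /ɹ/, /d/ → /θ/, /g/ → /f/, giving /ɹθɪftfɪsɹ/.
The consonants /ɹ/, /f/, /t/, /s/, /ɹ/ cannot be parsed into a legal (C)V(N) syllable (only a nasal (/m/, /n/, or /ŋ/) is licensed in coda position; onsets are limited to one consonant).
Epenthesis after each stranded consonant: /ɹ/ → /ɹɪ/, /f/ → /fɪ/, /t/ → /tɪ/, /s/ → /sɪ/, /ɹ/ → /ɹɪ/.

ɹɪθɪfɪtɪfɪsɪɹɪ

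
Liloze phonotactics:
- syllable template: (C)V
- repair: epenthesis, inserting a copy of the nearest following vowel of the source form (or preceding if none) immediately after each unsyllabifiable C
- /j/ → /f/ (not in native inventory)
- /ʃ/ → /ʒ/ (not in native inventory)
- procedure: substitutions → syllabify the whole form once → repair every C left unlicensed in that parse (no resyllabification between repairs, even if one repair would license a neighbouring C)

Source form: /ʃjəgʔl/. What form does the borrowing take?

Substitution: /ʃ/ → /ʒ/, /j/ → /f/, giving /ʒfəgʔl/.
Under (C)V, the unsyllabifiable consonants are /ʒ/, /g/, /ʔ/, /l/ (no codas are permitted; onsets are limited to one consonant).
Epenthesis after each stranded consonant: /ʒ/ → /ʒə/, /g/ → /gə/, /ʔ/ → /ʔə/, /l/ → /lə/.

ʒəfəgəʔələ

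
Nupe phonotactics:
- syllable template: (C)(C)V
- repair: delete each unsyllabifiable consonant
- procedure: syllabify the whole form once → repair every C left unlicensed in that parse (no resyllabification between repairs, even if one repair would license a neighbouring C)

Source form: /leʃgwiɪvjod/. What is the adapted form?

legwiɪvjo

Syllabifying with onset maximization leaves /ʃ/, /d/ stranded (no codas are permitted; onsets may contain at most 2 consonants).
Deletion applies to /ʃ/, /d/.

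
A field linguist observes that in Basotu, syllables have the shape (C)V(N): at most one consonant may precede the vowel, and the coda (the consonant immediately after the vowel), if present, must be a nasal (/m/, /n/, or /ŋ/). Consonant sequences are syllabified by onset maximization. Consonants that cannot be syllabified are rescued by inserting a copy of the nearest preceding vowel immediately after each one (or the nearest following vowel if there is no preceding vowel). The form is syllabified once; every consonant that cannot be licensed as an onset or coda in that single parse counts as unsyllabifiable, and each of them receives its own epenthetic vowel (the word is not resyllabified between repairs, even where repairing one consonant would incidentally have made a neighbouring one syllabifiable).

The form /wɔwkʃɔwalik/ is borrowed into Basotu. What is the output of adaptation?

wɔwɔkɔʃɔwaliki

Under (C)V(N), the unsyllabifiable consonants are /w/, /k/, /k/ (only a nasal (/m/, /n/, or /ŋ/) is licensed in coda position; onsets are limited to one consonant).
Epenthesis after each stranded consonant: /w/ → /wɔ/, /k/ → /kɔ/, /k/ → /ki/.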